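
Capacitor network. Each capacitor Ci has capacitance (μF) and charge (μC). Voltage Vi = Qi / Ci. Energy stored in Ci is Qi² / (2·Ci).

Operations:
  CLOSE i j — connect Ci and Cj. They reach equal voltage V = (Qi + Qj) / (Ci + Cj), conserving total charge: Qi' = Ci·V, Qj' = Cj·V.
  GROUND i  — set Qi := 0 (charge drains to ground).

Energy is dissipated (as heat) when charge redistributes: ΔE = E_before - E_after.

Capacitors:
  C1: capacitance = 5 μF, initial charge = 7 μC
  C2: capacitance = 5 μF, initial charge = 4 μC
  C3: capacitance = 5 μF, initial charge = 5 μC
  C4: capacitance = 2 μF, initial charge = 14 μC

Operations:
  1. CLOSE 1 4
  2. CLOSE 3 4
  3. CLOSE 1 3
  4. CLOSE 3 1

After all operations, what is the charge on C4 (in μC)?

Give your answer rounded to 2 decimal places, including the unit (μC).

Answer: 3.14 μC

Derivation:
Initial: C1(5μF, Q=7μC, V=1.40V), C2(5μF, Q=4μC, V=0.80V), C3(5μF, Q=5μC, V=1.00V), C4(2μF, Q=14μC, V=7.00V)
Op 1: CLOSE 1-4: Q_total=21.00, C_total=7.00, V=3.00; Q1=15.00, Q4=6.00; dissipated=22.400
Op 2: CLOSE 3-4: Q_total=11.00, C_total=7.00, V=1.57; Q3=7.86, Q4=3.14; dissipated=2.857
Op 3: CLOSE 1-3: Q_total=22.86, C_total=10.00, V=2.29; Q1=11.43, Q3=11.43; dissipated=2.551
Op 4: CLOSE 3-1: Q_total=22.86, C_total=10.00, V=2.29; Q3=11.43, Q1=11.43; dissipated=0.000
Final charges: Q1=11.43, Q2=4.00, Q3=11.43, Q4=3.14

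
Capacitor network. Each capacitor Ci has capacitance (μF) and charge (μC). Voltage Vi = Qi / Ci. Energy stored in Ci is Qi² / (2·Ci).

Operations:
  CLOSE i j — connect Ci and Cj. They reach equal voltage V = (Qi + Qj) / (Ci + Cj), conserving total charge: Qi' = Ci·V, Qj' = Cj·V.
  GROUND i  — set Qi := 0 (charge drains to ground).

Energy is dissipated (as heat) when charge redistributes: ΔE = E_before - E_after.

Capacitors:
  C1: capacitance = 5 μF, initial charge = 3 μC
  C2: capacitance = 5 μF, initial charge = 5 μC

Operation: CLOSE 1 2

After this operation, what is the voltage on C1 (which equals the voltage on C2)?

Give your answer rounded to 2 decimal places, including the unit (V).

Initial: C1(5μF, Q=3μC, V=0.60V), C2(5μF, Q=5μC, V=1.00V)
Op 1: CLOSE 1-2: Q_total=8.00, C_total=10.00, V=0.80; Q1=4.00, Q2=4.00; dissipated=0.200

Answer: 0.80 V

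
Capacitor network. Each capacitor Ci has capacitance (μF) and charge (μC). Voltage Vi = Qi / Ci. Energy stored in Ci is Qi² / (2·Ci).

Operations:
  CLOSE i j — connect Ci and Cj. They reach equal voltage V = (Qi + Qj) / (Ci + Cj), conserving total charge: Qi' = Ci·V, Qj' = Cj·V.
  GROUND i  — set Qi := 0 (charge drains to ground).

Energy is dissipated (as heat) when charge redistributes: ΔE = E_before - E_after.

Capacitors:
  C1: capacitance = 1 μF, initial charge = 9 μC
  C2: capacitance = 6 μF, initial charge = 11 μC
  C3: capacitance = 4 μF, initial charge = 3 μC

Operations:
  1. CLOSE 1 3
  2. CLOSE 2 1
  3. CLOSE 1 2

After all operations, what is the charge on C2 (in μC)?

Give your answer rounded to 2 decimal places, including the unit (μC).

Initial: C1(1μF, Q=9μC, V=9.00V), C2(6μF, Q=11μC, V=1.83V), C3(4μF, Q=3μC, V=0.75V)
Op 1: CLOSE 1-3: Q_total=12.00, C_total=5.00, V=2.40; Q1=2.40, Q3=9.60; dissipated=27.225
Op 2: CLOSE 2-1: Q_total=13.40, C_total=7.00, V=1.91; Q2=11.49, Q1=1.91; dissipated=0.138
Op 3: CLOSE 1-2: Q_total=13.40, C_total=7.00, V=1.91; Q1=1.91, Q2=11.49; dissipated=0.000
Final charges: Q1=1.91, Q2=11.49, Q3=9.60

Answer: 11.49 μC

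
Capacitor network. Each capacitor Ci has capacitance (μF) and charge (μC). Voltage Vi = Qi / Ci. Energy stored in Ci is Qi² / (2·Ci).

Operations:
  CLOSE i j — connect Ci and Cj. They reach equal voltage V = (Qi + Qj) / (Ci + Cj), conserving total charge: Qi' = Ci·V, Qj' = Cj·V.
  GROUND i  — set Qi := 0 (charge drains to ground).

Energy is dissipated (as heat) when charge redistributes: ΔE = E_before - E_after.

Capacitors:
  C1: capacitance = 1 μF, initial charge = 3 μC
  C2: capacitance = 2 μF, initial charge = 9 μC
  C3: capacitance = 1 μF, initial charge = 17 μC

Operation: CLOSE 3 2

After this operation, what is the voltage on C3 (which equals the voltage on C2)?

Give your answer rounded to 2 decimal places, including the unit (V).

Initial: C1(1μF, Q=3μC, V=3.00V), C2(2μF, Q=9μC, V=4.50V), C3(1μF, Q=17μC, V=17.00V)
Op 1: CLOSE 3-2: Q_total=26.00, C_total=3.00, V=8.67; Q3=8.67, Q2=17.33; dissipated=52.083

Answer: 8.67 V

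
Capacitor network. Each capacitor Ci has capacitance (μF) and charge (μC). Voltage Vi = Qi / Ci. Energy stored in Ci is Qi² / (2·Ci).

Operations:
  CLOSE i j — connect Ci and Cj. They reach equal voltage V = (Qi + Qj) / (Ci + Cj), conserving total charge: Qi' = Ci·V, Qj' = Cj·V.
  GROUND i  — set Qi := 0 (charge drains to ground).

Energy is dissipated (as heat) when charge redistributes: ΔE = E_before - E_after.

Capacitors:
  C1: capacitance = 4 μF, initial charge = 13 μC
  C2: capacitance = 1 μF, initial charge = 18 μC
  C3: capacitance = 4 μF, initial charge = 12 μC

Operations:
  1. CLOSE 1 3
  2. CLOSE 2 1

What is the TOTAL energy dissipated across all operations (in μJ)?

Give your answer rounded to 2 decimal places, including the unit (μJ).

Answer: 88.57 μJ

Derivation:
Initial: C1(4μF, Q=13μC, V=3.25V), C2(1μF, Q=18μC, V=18.00V), C3(4μF, Q=12μC, V=3.00V)
Op 1: CLOSE 1-3: Q_total=25.00, C_total=8.00, V=3.12; Q1=12.50, Q3=12.50; dissipated=0.062
Op 2: CLOSE 2-1: Q_total=30.50, C_total=5.00, V=6.10; Q2=6.10, Q1=24.40; dissipated=88.506
Total dissipated: 88.569 μJ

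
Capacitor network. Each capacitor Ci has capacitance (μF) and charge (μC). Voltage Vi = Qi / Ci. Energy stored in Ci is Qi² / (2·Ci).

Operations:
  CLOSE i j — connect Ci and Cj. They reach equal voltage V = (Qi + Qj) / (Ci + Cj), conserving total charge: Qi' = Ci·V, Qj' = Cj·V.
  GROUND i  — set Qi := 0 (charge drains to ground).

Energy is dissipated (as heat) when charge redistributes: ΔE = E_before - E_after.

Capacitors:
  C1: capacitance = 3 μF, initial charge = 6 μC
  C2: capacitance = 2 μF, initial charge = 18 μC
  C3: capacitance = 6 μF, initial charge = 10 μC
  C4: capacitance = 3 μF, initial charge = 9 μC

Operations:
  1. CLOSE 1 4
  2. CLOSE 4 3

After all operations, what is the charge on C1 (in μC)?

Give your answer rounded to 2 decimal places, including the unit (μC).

Initial: C1(3μF, Q=6μC, V=2.00V), C2(2μF, Q=18μC, V=9.00V), C3(6μF, Q=10μC, V=1.67V), C4(3μF, Q=9μC, V=3.00V)
Op 1: CLOSE 1-4: Q_total=15.00, C_total=6.00, V=2.50; Q1=7.50, Q4=7.50; dissipated=0.750
Op 2: CLOSE 4-3: Q_total=17.50, C_total=9.00, V=1.94; Q4=5.83, Q3=11.67; dissipated=0.694
Final charges: Q1=7.50, Q2=18.00, Q3=11.67, Q4=5.83

Answer: 7.50 μC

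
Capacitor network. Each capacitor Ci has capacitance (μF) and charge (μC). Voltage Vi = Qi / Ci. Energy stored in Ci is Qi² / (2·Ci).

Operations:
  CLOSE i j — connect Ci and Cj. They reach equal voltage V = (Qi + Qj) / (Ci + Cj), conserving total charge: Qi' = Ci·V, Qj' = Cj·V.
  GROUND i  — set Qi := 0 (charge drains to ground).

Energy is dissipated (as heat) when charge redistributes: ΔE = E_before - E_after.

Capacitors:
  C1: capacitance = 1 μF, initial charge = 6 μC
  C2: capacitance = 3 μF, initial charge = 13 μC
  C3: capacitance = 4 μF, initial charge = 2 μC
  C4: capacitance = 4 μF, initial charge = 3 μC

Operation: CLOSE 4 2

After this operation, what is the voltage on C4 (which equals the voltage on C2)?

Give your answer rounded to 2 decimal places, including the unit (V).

Initial: C1(1μF, Q=6μC, V=6.00V), C2(3μF, Q=13μC, V=4.33V), C3(4μF, Q=2μC, V=0.50V), C4(4μF, Q=3μC, V=0.75V)
Op 1: CLOSE 4-2: Q_total=16.00, C_total=7.00, V=2.29; Q4=9.14, Q2=6.86; dissipated=11.006

Answer: 2.29 V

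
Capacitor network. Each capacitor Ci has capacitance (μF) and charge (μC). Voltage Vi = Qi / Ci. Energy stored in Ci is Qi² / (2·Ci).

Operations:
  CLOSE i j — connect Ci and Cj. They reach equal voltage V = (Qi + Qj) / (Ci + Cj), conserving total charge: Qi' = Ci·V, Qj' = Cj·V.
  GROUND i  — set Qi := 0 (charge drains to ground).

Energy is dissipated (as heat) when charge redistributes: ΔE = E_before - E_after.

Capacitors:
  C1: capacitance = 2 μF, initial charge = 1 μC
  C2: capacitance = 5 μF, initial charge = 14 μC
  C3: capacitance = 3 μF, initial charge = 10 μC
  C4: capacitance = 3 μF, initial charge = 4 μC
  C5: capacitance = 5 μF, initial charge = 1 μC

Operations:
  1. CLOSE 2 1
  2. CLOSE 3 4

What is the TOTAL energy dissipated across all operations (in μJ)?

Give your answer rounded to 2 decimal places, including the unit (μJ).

Answer: 6.78 μJ

Derivation:
Initial: C1(2μF, Q=1μC, V=0.50V), C2(5μF, Q=14μC, V=2.80V), C3(3μF, Q=10μC, V=3.33V), C4(3μF, Q=4μC, V=1.33V), C5(5μF, Q=1μC, V=0.20V)
Op 1: CLOSE 2-1: Q_total=15.00, C_total=7.00, V=2.14; Q2=10.71, Q1=4.29; dissipated=3.779
Op 2: CLOSE 3-4: Q_total=14.00, C_total=6.00, V=2.33; Q3=7.00, Q4=7.00; dissipated=3.000
Total dissipated: 6.779 μJ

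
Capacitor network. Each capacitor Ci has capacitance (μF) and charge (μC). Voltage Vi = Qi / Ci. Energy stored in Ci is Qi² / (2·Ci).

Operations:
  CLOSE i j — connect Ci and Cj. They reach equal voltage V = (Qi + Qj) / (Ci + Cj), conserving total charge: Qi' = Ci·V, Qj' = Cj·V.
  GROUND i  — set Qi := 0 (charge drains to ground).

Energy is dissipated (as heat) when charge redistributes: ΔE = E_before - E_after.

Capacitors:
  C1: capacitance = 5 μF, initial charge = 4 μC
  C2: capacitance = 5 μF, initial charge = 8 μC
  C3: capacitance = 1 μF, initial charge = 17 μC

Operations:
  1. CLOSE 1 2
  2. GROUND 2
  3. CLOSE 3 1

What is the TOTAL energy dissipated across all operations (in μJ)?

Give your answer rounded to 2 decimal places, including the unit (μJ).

Initial: C1(5μF, Q=4μC, V=0.80V), C2(5μF, Q=8μC, V=1.60V), C3(1μF, Q=17μC, V=17.00V)
Op 1: CLOSE 1-2: Q_total=12.00, C_total=10.00, V=1.20; Q1=6.00, Q2=6.00; dissipated=0.800
Op 2: GROUND 2: Q2=0; energy lost=3.600
Op 3: CLOSE 3-1: Q_total=23.00, C_total=6.00, V=3.83; Q3=3.83, Q1=19.17; dissipated=104.017
Total dissipated: 108.417 μJ

Answer: 108.42 μJ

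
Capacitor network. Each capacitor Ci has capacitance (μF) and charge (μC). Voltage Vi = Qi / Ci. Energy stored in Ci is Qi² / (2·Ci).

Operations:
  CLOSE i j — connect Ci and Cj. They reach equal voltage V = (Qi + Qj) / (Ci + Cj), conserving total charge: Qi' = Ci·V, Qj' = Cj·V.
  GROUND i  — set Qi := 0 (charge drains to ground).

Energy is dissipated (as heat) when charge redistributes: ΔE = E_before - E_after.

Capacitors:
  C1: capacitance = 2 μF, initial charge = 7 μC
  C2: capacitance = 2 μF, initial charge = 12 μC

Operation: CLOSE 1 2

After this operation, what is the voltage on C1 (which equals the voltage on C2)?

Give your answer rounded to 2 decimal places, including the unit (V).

Answer: 4.75 V

Derivation:
Initial: C1(2μF, Q=7μC, V=3.50V), C2(2μF, Q=12μC, V=6.00V)
Op 1: CLOSE 1-2: Q_total=19.00, C_total=4.00, V=4.75; Q1=9.50, Q2=9.50; dissipated=3.125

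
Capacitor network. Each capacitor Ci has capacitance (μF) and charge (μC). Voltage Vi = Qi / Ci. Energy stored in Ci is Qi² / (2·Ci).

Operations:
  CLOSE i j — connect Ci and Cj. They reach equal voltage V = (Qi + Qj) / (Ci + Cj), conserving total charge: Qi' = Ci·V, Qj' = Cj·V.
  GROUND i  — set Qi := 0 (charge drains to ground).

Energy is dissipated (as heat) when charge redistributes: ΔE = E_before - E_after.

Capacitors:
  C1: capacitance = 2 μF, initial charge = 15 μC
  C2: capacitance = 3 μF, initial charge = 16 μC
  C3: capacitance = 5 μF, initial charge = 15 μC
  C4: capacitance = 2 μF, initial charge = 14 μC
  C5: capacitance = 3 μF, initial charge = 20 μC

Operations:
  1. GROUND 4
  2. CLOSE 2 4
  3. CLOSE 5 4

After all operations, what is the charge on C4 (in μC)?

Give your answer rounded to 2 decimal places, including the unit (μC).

Answer: 10.56 μC

Derivation:
Initial: C1(2μF, Q=15μC, V=7.50V), C2(3μF, Q=16μC, V=5.33V), C3(5μF, Q=15μC, V=3.00V), C4(2μF, Q=14μC, V=7.00V), C5(3μF, Q=20μC, V=6.67V)
Op 1: GROUND 4: Q4=0; energy lost=49.000
Op 2: CLOSE 2-4: Q_total=16.00, C_total=5.00, V=3.20; Q2=9.60, Q4=6.40; dissipated=17.067
Op 3: CLOSE 5-4: Q_total=26.40, C_total=5.00, V=5.28; Q5=15.84, Q4=10.56; dissipated=7.211
Final charges: Q1=15.00, Q2=9.60, Q3=15.00, Q4=10.56, Q5=15.84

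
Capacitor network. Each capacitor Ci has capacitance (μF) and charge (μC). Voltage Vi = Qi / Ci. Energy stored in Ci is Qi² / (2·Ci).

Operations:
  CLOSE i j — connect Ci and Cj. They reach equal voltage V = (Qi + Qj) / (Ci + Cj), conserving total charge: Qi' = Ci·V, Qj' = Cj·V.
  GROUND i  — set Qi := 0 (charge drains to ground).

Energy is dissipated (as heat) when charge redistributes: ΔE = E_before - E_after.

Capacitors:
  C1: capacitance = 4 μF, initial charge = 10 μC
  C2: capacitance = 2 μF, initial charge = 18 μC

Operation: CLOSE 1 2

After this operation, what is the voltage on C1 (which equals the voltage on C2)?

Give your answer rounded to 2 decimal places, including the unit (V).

Initial: C1(4μF, Q=10μC, V=2.50V), C2(2μF, Q=18μC, V=9.00V)
Op 1: CLOSE 1-2: Q_total=28.00, C_total=6.00, V=4.67; Q1=18.67, Q2=9.33; dissipated=28.167

Answer: 4.67 V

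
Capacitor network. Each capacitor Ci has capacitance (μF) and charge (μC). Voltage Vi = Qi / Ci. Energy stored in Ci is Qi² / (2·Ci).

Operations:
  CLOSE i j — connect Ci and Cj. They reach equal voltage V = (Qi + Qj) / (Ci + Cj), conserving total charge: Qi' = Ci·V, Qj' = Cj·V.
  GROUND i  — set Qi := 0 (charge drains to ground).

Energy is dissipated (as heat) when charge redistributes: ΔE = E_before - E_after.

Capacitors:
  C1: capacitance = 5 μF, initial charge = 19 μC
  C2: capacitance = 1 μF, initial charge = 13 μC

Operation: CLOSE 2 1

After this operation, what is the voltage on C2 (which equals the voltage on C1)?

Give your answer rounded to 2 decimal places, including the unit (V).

Initial: C1(5μF, Q=19μC, V=3.80V), C2(1μF, Q=13μC, V=13.00V)
Op 1: CLOSE 2-1: Q_total=32.00, C_total=6.00, V=5.33; Q2=5.33, Q1=26.67; dissipated=35.267

Answer: 5.33 V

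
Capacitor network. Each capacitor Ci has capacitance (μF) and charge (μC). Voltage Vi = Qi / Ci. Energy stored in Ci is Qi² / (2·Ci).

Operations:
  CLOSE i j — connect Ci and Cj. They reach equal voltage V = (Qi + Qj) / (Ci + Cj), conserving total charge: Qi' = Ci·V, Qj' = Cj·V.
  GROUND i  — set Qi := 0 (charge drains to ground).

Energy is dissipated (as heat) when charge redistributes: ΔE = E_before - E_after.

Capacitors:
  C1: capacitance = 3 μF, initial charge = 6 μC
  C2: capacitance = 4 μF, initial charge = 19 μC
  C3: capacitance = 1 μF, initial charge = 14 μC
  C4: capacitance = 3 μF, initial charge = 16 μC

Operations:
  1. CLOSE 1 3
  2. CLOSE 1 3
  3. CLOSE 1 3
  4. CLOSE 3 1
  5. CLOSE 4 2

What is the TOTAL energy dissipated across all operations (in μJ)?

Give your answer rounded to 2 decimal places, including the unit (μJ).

Answer: 54.29 μJ

Derivation:
Initial: C1(3μF, Q=6μC, V=2.00V), C2(4μF, Q=19μC, V=4.75V), C3(1μF, Q=14μC, V=14.00V), C4(3μF, Q=16μC, V=5.33V)
Op 1: CLOSE 1-3: Q_total=20.00, C_total=4.00, V=5.00; Q1=15.00, Q3=5.00; dissipated=54.000
Op 2: CLOSE 1-3: Q_total=20.00, C_total=4.00, V=5.00; Q1=15.00, Q3=5.00; dissipated=0.000
Op 3: CLOSE 1-3: Q_total=20.00, C_total=4.00, V=5.00; Q1=15.00, Q3=5.00; dissipated=0.000
Op 4: CLOSE 3-1: Q_total=20.00, C_total=4.00, V=5.00; Q3=5.00, Q1=15.00; dissipated=0.000
Op 5: CLOSE 4-2: Q_total=35.00, C_total=7.00, V=5.00; Q4=15.00, Q2=20.00; dissipated=0.292
Total dissipated: 54.292 μJ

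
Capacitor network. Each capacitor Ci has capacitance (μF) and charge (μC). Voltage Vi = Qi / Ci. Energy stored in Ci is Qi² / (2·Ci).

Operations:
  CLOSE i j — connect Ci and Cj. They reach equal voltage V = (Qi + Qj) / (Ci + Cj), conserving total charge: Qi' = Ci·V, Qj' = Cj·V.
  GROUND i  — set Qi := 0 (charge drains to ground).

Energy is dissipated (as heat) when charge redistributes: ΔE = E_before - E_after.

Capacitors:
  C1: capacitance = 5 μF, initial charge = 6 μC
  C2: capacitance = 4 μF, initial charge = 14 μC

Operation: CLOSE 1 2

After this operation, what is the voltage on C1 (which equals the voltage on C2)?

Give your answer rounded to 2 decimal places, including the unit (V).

Initial: C1(5μF, Q=6μC, V=1.20V), C2(4μF, Q=14μC, V=3.50V)
Op 1: CLOSE 1-2: Q_total=20.00, C_total=9.00, V=2.22; Q1=11.11, Q2=8.89; dissipated=5.878

Answer: 2.22 V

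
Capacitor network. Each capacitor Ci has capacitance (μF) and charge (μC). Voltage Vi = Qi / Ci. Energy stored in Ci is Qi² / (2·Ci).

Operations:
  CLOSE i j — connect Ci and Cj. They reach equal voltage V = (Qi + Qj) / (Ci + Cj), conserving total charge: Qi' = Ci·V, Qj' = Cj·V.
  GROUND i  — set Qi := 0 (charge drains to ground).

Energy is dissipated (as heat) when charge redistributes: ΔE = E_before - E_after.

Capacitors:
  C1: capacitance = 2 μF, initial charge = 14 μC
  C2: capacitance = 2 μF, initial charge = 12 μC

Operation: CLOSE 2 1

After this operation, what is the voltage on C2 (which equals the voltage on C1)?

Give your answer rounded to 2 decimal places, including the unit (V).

Initial: C1(2μF, Q=14μC, V=7.00V), C2(2μF, Q=12μC, V=6.00V)
Op 1: CLOSE 2-1: Q_total=26.00, C_total=4.00, V=6.50; Q2=13.00, Q1=13.00; dissipated=0.500

Answer: 6.50 V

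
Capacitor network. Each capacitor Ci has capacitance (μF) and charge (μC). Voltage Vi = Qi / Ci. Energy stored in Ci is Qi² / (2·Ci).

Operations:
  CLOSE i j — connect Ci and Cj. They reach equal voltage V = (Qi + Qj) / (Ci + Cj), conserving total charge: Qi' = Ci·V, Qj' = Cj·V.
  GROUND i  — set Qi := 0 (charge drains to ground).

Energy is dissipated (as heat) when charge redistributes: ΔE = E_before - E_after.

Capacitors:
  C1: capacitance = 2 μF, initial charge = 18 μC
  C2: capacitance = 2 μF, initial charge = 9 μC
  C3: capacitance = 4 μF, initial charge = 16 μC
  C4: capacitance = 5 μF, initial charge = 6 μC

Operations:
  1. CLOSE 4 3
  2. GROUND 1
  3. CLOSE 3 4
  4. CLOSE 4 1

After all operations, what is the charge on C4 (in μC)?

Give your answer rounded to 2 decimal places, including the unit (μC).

Initial: C1(2μF, Q=18μC, V=9.00V), C2(2μF, Q=9μC, V=4.50V), C3(4μF, Q=16μC, V=4.00V), C4(5μF, Q=6μC, V=1.20V)
Op 1: CLOSE 4-3: Q_total=22.00, C_total=9.00, V=2.44; Q4=12.22, Q3=9.78; dissipated=8.711
Op 2: GROUND 1: Q1=0; energy lost=81.000
Op 3: CLOSE 3-4: Q_total=22.00, C_total=9.00, V=2.44; Q3=9.78, Q4=12.22; dissipated=0.000
Op 4: CLOSE 4-1: Q_total=12.22, C_total=7.00, V=1.75; Q4=8.73, Q1=3.49; dissipated=4.268
Final charges: Q1=3.49, Q2=9.00, Q3=9.78, Q4=8.73

Answer: 8.73 μC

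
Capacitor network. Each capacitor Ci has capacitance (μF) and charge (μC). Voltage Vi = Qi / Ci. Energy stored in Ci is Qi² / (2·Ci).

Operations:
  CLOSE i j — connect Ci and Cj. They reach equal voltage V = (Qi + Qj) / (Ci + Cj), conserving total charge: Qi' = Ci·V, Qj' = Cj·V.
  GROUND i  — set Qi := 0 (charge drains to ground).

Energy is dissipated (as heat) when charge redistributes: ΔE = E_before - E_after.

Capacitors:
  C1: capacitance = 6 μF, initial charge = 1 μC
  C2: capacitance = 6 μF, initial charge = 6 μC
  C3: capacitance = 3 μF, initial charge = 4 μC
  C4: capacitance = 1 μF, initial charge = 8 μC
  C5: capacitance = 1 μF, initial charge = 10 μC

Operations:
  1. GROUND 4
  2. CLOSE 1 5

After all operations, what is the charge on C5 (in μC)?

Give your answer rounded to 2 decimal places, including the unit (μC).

Answer: 1.57 μC

Derivation:
Initial: C1(6μF, Q=1μC, V=0.17V), C2(6μF, Q=6μC, V=1.00V), C3(3μF, Q=4μC, V=1.33V), C4(1μF, Q=8μC, V=8.00V), C5(1μF, Q=10μC, V=10.00V)
Op 1: GROUND 4: Q4=0; energy lost=32.000
Op 2: CLOSE 1-5: Q_total=11.00, C_total=7.00, V=1.57; Q1=9.43, Q5=1.57; dissipated=41.440
Final charges: Q1=9.43, Q2=6.00, Q3=4.00, Q4=0.00, Q5=1.57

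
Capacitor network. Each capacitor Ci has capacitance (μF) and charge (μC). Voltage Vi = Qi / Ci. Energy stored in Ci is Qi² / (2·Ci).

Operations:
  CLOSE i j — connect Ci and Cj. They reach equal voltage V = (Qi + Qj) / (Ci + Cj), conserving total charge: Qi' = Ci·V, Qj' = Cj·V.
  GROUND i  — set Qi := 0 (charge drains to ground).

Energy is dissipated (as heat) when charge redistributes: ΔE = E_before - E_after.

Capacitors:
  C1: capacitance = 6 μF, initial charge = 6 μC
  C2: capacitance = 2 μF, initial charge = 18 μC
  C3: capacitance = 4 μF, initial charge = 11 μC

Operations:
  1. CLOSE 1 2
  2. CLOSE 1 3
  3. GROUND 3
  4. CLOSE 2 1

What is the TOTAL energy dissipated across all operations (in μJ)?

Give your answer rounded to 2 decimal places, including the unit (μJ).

Answer: 64.90 μJ

Derivation:
Initial: C1(6μF, Q=6μC, V=1.00V), C2(2μF, Q=18μC, V=9.00V), C3(4μF, Q=11μC, V=2.75V)
Op 1: CLOSE 1-2: Q_total=24.00, C_total=8.00, V=3.00; Q1=18.00, Q2=6.00; dissipated=48.000
Op 2: CLOSE 1-3: Q_total=29.00, C_total=10.00, V=2.90; Q1=17.40, Q3=11.60; dissipated=0.075
Op 3: GROUND 3: Q3=0; energy lost=16.820
Op 4: CLOSE 2-1: Q_total=23.40, C_total=8.00, V=2.92; Q2=5.85, Q1=17.55; dissipated=0.007
Total dissipated: 64.903 μJ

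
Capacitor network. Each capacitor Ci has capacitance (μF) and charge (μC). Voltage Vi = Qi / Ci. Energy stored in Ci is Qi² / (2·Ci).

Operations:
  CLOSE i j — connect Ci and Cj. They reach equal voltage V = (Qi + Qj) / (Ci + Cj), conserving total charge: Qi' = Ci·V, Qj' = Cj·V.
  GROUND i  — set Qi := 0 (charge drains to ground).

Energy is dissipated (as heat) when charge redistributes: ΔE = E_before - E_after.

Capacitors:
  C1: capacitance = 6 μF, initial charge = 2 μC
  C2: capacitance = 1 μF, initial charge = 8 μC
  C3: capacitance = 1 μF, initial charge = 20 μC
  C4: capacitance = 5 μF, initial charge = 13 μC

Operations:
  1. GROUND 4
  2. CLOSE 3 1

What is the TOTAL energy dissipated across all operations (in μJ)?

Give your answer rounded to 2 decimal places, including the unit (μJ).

Answer: 182.66 μJ

Derivation:
Initial: C1(6μF, Q=2μC, V=0.33V), C2(1μF, Q=8μC, V=8.00V), C3(1μF, Q=20μC, V=20.00V), C4(5μF, Q=13μC, V=2.60V)
Op 1: GROUND 4: Q4=0; energy lost=16.900
Op 2: CLOSE 3-1: Q_total=22.00, C_total=7.00, V=3.14; Q3=3.14, Q1=18.86; dissipated=165.762
Total dissipated: 182.662 μJ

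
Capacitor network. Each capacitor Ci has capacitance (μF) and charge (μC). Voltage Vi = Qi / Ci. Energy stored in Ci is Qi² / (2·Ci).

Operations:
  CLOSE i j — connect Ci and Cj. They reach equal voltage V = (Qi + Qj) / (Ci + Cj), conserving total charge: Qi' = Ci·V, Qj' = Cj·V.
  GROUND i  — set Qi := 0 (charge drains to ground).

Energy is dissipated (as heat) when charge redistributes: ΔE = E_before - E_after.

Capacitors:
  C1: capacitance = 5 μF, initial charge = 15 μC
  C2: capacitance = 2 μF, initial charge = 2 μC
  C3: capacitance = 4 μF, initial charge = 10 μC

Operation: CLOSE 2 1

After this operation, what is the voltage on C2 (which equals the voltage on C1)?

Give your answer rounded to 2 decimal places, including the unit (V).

Answer: 2.43 V

Derivation:
Initial: C1(5μF, Q=15μC, V=3.00V), C2(2μF, Q=2μC, V=1.00V), C3(4μF, Q=10μC, V=2.50V)
Op 1: CLOSE 2-1: Q_total=17.00, C_total=7.00, V=2.43; Q2=4.86, Q1=12.14; dissipated=2.857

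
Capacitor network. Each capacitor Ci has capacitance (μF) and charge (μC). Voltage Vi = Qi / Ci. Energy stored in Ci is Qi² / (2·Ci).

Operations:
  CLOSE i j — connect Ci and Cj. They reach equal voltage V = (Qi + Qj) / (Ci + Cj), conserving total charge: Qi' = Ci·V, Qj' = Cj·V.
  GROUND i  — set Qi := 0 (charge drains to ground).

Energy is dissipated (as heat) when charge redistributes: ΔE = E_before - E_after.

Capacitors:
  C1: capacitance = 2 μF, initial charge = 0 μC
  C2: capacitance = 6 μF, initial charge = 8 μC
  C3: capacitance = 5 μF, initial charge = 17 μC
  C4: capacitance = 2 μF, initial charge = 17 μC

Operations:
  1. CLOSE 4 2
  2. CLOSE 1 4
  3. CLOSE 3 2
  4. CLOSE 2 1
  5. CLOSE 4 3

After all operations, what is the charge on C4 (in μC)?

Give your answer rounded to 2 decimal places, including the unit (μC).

Answer: 5.54 μC

Derivation:
Initial: C1(2μF, Q=0μC, V=0.00V), C2(6μF, Q=8μC, V=1.33V), C3(5μF, Q=17μC, V=3.40V), C4(2μF, Q=17μC, V=8.50V)
Op 1: CLOSE 4-2: Q_total=25.00, C_total=8.00, V=3.12; Q4=6.25, Q2=18.75; dissipated=38.521
Op 2: CLOSE 1-4: Q_total=6.25, C_total=4.00, V=1.56; Q1=3.12, Q4=3.12; dissipated=4.883
Op 3: CLOSE 3-2: Q_total=35.75, C_total=11.00, V=3.25; Q3=16.25, Q2=19.50; dissipated=0.103
Op 4: CLOSE 2-1: Q_total=22.62, C_total=8.00, V=2.83; Q2=16.97, Q1=5.66; dissipated=2.136
Op 5: CLOSE 4-3: Q_total=19.38, C_total=7.00, V=2.77; Q4=5.54, Q3=13.84; dissipated=2.034
Final charges: Q1=5.66, Q2=16.97, Q3=13.84, Q4=5.54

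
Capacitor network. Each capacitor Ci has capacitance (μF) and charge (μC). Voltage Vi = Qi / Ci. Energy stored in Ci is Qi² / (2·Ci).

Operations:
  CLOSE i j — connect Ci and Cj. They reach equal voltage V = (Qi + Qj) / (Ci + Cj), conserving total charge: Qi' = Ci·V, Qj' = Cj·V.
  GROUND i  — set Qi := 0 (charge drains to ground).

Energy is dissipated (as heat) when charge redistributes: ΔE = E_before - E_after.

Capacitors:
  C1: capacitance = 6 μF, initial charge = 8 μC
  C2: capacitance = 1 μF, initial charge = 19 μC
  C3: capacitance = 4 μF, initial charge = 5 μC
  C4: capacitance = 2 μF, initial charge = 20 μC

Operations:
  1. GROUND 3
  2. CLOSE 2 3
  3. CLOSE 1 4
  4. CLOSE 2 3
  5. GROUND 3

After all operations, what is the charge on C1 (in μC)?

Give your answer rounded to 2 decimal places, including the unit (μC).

Answer: 21.00 μC

Derivation:
Initial: C1(6μF, Q=8μC, V=1.33V), C2(1μF, Q=19μC, V=19.00V), C3(4μF, Q=5μC, V=1.25V), C4(2μF, Q=20μC, V=10.00V)
Op 1: GROUND 3: Q3=0; energy lost=3.125
Op 2: CLOSE 2-3: Q_total=19.00, C_total=5.00, V=3.80; Q2=3.80, Q3=15.20; dissipated=144.400
Op 3: CLOSE 1-4: Q_total=28.00, C_total=8.00, V=3.50; Q1=21.00, Q4=7.00; dissipated=56.333
Op 4: CLOSE 2-3: Q_total=19.00, C_total=5.00, V=3.80; Q2=3.80, Q3=15.20; dissipated=0.000
Op 5: GROUND 3: Q3=0; energy lost=28.880
Final charges: Q1=21.00, Q2=3.80, Q3=0.00, Q4=7.00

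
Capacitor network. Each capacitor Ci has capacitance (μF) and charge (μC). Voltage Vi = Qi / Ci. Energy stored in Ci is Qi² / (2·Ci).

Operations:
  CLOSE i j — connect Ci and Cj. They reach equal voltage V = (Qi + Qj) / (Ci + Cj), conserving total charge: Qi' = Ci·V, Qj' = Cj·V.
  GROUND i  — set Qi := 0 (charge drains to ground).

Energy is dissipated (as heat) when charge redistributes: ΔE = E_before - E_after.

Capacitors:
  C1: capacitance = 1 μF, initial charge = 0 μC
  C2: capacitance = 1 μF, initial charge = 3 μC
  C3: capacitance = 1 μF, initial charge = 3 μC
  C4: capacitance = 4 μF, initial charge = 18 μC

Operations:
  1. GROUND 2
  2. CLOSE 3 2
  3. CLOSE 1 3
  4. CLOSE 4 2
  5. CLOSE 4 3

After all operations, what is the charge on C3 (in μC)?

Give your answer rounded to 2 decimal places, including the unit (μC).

Answer: 3.27 μC

Derivation:
Initial: C1(1μF, Q=0μC, V=0.00V), C2(1μF, Q=3μC, V=3.00V), C3(1μF, Q=3μC, V=3.00V), C4(4μF, Q=18μC, V=4.50V)
Op 1: GROUND 2: Q2=0; energy lost=4.500
Op 2: CLOSE 3-2: Q_total=3.00, C_total=2.00, V=1.50; Q3=1.50, Q2=1.50; dissipated=2.250
Op 3: CLOSE 1-3: Q_total=1.50, C_total=2.00, V=0.75; Q1=0.75, Q3=0.75; dissipated=0.562
Op 4: CLOSE 4-2: Q_total=19.50, C_total=5.00, V=3.90; Q4=15.60, Q2=3.90; dissipated=3.600
Op 5: CLOSE 4-3: Q_total=16.35, C_total=5.00, V=3.27; Q4=13.08, Q3=3.27; dissipated=3.969
Final charges: Q1=0.75, Q2=3.90, Q3=3.27, Q4=13.08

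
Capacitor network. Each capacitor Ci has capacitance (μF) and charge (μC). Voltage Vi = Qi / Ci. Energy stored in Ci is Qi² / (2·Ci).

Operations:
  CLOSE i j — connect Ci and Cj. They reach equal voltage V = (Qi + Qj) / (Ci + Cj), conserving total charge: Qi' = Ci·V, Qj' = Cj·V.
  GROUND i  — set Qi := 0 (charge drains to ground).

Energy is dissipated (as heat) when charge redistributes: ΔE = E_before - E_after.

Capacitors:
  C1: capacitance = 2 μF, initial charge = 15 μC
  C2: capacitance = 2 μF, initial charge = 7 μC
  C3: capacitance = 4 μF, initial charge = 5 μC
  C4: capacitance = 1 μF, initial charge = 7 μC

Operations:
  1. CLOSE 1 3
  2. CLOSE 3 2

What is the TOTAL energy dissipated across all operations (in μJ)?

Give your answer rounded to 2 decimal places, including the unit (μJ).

Initial: C1(2μF, Q=15μC, V=7.50V), C2(2μF, Q=7μC, V=3.50V), C3(4μF, Q=5μC, V=1.25V), C4(1μF, Q=7μC, V=7.00V)
Op 1: CLOSE 1-3: Q_total=20.00, C_total=6.00, V=3.33; Q1=6.67, Q3=13.33; dissipated=26.042
Op 2: CLOSE 3-2: Q_total=20.33, C_total=6.00, V=3.39; Q3=13.56, Q2=6.78; dissipated=0.019
Total dissipated: 26.060 μJ

Answer: 26.06 μJ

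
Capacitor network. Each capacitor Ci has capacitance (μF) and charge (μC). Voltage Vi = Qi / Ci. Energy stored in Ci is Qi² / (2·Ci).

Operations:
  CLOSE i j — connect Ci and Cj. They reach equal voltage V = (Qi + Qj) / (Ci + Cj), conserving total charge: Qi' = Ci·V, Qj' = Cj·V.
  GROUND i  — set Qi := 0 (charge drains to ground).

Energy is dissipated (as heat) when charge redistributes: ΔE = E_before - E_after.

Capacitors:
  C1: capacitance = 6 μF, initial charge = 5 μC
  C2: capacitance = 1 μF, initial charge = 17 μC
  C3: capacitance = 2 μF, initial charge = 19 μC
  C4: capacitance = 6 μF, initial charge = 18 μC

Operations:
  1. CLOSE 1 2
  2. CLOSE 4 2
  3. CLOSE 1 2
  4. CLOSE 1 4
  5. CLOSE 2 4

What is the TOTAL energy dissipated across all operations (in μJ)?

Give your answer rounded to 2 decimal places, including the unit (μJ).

Initial: C1(6μF, Q=5μC, V=0.83V), C2(1μF, Q=17μC, V=17.00V), C3(2μF, Q=19μC, V=9.50V), C4(6μF, Q=18μC, V=3.00V)
Op 1: CLOSE 1-2: Q_total=22.00, C_total=7.00, V=3.14; Q1=18.86, Q2=3.14; dissipated=112.012
Op 2: CLOSE 4-2: Q_total=21.14, C_total=7.00, V=3.02; Q4=18.12, Q2=3.02; dissipated=0.009
Op 3: CLOSE 1-2: Q_total=21.88, C_total=7.00, V=3.13; Q1=18.75, Q2=3.13; dissipated=0.006
Op 4: CLOSE 1-4: Q_total=36.87, C_total=12.00, V=3.07; Q1=18.44, Q4=18.44; dissipated=0.017
Op 5: CLOSE 2-4: Q_total=21.56, C_total=7.00, V=3.08; Q2=3.08, Q4=18.48; dissipated=0.001
Total dissipated: 112.045 μJ

Answer: 112.04 μJ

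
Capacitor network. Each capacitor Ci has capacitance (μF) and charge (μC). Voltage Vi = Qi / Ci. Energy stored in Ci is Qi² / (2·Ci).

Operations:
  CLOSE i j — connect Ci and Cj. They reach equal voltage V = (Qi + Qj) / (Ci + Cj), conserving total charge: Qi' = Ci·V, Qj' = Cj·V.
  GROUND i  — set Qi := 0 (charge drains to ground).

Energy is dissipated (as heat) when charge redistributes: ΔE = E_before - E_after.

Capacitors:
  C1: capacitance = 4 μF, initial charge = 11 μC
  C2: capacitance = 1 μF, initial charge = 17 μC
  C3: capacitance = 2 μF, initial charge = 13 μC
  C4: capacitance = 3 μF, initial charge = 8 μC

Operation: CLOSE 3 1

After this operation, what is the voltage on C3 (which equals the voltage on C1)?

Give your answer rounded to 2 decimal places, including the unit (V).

Answer: 4.00 V

Derivation:
Initial: C1(4μF, Q=11μC, V=2.75V), C2(1μF, Q=17μC, V=17.00V), C3(2μF, Q=13μC, V=6.50V), C4(3μF, Q=8μC, V=2.67V)
Op 1: CLOSE 3-1: Q_total=24.00, C_total=6.00, V=4.00; Q3=8.00, Q1=16.00; dissipated=9.375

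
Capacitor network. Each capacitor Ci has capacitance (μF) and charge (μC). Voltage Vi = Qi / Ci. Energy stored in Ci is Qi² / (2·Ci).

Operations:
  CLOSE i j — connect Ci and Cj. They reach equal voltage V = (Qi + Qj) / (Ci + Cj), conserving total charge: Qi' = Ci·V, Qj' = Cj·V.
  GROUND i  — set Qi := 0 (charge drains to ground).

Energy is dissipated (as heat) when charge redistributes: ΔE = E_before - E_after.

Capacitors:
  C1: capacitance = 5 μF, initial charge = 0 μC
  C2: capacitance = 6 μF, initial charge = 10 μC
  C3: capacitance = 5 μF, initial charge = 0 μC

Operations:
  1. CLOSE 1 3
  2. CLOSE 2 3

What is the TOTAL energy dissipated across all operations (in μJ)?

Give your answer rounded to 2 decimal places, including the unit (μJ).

Initial: C1(5μF, Q=0μC, V=0.00V), C2(6μF, Q=10μC, V=1.67V), C3(5μF, Q=0μC, V=0.00V)
Op 1: CLOSE 1-3: Q_total=0.00, C_total=10.00, V=0.00; Q1=0.00, Q3=0.00; dissipated=0.000
Op 2: CLOSE 2-3: Q_total=10.00, C_total=11.00, V=0.91; Q2=5.45, Q3=4.55; dissipated=3.788
Total dissipated: 3.788 μJ

Answer: 3.79 μJ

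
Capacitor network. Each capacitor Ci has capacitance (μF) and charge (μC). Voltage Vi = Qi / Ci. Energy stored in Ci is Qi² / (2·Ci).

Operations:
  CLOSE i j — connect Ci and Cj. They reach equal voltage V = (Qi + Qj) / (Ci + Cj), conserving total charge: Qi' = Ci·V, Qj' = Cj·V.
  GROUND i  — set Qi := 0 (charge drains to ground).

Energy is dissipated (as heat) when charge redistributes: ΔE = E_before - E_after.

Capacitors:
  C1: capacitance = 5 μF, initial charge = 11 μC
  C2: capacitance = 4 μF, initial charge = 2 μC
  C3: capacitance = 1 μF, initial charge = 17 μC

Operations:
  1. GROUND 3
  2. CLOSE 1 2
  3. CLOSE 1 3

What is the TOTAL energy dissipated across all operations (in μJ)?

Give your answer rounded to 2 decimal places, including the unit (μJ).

Answer: 148.58 μJ

Derivation:
Initial: C1(5μF, Q=11μC, V=2.20V), C2(4μF, Q=2μC, V=0.50V), C3(1μF, Q=17μC, V=17.00V)
Op 1: GROUND 3: Q3=0; energy lost=144.500
Op 2: CLOSE 1-2: Q_total=13.00, C_total=9.00, V=1.44; Q1=7.22, Q2=5.78; dissipated=3.211
Op 3: CLOSE 1-3: Q_total=7.22, C_total=6.00, V=1.20; Q1=6.02, Q3=1.20; dissipated=0.869
Total dissipated: 148.580 μJ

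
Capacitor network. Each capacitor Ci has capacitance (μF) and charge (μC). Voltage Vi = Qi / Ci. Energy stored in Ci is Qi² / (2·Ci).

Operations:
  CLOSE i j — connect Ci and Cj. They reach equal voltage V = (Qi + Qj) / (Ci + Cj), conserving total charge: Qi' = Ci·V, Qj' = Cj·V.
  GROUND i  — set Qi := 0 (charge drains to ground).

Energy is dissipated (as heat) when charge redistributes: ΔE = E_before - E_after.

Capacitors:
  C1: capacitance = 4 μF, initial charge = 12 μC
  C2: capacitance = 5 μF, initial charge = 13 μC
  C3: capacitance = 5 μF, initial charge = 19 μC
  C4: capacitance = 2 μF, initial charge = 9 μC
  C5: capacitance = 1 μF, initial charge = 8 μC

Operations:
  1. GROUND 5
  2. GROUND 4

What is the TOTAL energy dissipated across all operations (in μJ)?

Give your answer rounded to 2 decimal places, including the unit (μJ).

Initial: C1(4μF, Q=12μC, V=3.00V), C2(5μF, Q=13μC, V=2.60V), C3(5μF, Q=19μC, V=3.80V), C4(2μF, Q=9μC, V=4.50V), C5(1μF, Q=8μC, V=8.00V)
Op 1: GROUND 5: Q5=0; energy lost=32.000
Op 2: GROUND 4: Q4=0; energy lost=20.250
Total dissipated: 52.250 μJ

Answer: 52.25 μJ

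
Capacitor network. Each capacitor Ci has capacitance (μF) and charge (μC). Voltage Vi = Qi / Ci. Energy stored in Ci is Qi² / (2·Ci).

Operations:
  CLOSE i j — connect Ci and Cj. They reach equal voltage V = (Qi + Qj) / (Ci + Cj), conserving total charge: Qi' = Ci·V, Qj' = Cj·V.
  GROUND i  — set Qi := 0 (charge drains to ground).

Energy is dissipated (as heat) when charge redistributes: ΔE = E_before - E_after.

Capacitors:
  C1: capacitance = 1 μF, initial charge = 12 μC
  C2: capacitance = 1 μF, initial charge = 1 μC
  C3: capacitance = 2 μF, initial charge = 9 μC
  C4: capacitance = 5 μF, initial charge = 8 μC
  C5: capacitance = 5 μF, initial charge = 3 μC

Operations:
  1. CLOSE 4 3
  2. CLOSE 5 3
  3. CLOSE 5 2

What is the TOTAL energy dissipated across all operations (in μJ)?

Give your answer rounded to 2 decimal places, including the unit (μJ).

Answer: 8.40 μJ

Derivation:
Initial: C1(1μF, Q=12μC, V=12.00V), C2(1μF, Q=1μC, V=1.00V), C3(2μF, Q=9μC, V=4.50V), C4(5μF, Q=8μC, V=1.60V), C5(5μF, Q=3μC, V=0.60V)
Op 1: CLOSE 4-3: Q_total=17.00, C_total=7.00, V=2.43; Q4=12.14, Q3=4.86; dissipated=6.007
Op 2: CLOSE 5-3: Q_total=7.86, C_total=7.00, V=1.12; Q5=5.61, Q3=2.24; dissipated=2.388
Op 3: CLOSE 5-2: Q_total=6.61, C_total=6.00, V=1.10; Q5=5.51, Q2=1.10; dissipated=0.006
Total dissipated: 8.402 μJ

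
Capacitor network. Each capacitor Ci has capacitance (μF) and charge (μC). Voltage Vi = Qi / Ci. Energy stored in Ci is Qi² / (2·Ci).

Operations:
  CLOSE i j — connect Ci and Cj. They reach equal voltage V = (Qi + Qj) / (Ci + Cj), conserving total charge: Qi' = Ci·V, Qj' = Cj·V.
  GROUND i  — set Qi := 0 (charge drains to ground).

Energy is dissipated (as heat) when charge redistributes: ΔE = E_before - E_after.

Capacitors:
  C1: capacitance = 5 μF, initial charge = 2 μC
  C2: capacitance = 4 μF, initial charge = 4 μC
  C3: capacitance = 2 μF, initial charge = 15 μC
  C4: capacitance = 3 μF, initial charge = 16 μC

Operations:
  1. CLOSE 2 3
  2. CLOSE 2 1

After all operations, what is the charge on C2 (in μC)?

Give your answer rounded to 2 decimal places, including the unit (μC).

Initial: C1(5μF, Q=2μC, V=0.40V), C2(4μF, Q=4μC, V=1.00V), C3(2μF, Q=15μC, V=7.50V), C4(3μF, Q=16μC, V=5.33V)
Op 1: CLOSE 2-3: Q_total=19.00, C_total=6.00, V=3.17; Q2=12.67, Q3=6.33; dissipated=28.167
Op 2: CLOSE 2-1: Q_total=14.67, C_total=9.00, V=1.63; Q2=6.52, Q1=8.15; dissipated=8.505
Final charges: Q1=8.15, Q2=6.52, Q3=6.33, Q4=16.00

Answer: 6.52 μC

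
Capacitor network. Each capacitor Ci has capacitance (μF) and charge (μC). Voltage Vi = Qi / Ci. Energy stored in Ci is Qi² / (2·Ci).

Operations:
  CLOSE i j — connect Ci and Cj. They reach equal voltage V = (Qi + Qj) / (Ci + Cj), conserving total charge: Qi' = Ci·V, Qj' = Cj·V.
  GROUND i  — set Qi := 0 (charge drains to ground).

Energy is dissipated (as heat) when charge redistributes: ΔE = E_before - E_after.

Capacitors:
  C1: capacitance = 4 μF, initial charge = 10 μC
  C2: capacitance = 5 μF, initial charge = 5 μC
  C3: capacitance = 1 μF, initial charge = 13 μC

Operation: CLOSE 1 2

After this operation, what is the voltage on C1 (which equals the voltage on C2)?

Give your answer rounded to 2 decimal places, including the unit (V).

Initial: C1(4μF, Q=10μC, V=2.50V), C2(5μF, Q=5μC, V=1.00V), C3(1μF, Q=13μC, V=13.00V)
Op 1: CLOSE 1-2: Q_total=15.00, C_total=9.00, V=1.67; Q1=6.67, Q2=8.33; dissipated=2.500

Answer: 1.67 V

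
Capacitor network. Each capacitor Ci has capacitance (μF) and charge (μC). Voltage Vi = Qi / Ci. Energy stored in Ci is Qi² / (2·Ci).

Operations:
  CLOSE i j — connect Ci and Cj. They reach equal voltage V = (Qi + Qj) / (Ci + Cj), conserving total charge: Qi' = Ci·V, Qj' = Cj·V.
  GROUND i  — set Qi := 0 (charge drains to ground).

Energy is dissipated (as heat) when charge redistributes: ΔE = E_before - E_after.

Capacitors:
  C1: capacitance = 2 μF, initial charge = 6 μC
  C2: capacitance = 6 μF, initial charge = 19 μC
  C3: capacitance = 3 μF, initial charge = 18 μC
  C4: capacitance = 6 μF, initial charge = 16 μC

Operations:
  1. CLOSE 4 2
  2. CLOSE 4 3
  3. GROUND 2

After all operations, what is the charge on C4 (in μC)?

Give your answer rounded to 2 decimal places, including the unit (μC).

Answer: 23.67 μC

Derivation:
Initial: C1(2μF, Q=6μC, V=3.00V), C2(6μF, Q=19μC, V=3.17V), C3(3μF, Q=18μC, V=6.00V), C4(6μF, Q=16μC, V=2.67V)
Op 1: CLOSE 4-2: Q_total=35.00, C_total=12.00, V=2.92; Q4=17.50, Q2=17.50; dissipated=0.375
Op 2: CLOSE 4-3: Q_total=35.50, C_total=9.00, V=3.94; Q4=23.67, Q3=11.83; dissipated=9.507
Op 3: GROUND 2: Q2=0; energy lost=25.521
Final charges: Q1=6.00, Q2=0.00, Q3=11.83, Q4=23.67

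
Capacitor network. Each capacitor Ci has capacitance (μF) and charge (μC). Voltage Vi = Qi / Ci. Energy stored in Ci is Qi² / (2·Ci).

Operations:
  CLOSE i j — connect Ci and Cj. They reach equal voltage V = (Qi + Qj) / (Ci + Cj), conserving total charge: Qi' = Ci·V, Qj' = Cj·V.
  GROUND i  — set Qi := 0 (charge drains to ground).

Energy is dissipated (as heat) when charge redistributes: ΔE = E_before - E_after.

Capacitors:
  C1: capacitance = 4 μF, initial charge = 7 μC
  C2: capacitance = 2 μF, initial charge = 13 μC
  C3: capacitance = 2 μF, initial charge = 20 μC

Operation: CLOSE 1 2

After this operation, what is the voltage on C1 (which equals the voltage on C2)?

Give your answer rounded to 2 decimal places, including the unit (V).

Answer: 3.33 V

Derivation:
Initial: C1(4μF, Q=7μC, V=1.75V), C2(2μF, Q=13μC, V=6.50V), C3(2μF, Q=20μC, V=10.00V)
Op 1: CLOSE 1-2: Q_total=20.00, C_total=6.00, V=3.33; Q1=13.33, Q2=6.67; dissipated=15.042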